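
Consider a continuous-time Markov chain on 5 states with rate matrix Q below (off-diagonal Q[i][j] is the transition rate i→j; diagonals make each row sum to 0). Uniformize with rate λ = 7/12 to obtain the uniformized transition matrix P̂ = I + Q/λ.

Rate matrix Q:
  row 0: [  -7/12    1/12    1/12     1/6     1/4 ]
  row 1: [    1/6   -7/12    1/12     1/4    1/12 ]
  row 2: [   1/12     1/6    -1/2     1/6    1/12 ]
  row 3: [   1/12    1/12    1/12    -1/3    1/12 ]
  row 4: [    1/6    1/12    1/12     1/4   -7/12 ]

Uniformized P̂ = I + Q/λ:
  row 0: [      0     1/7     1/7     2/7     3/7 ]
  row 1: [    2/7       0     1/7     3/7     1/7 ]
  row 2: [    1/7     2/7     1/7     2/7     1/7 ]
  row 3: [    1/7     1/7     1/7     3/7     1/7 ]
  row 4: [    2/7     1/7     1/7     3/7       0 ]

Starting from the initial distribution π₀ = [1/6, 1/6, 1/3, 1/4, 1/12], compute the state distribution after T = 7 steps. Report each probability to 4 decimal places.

t=0: π = [0.1667, 0.1667, 0.3333, 0.2500, 0.0833]
t=1: π = [0.1548, 0.1667, 0.1429, 0.3571, 0.1786]
t=2: π = [0.1701, 0.1395, 0.1429, 0.3861, 0.1616]
t=3: π = [0.1616, 0.1433, 0.1429, 0.3839, 0.1684]
t=4: π = [0.1643, 0.1428, 0.1429, 0.3851, 0.1650]
t=5: π = [0.1633, 0.1429, 0.1429, 0.3847, 0.1662]
t=6: π = [0.1637, 0.1429, 0.1429, 0.3848, 0.1658]
t=7: π = [0.1636, 0.1429, 0.1429, 0.3848, 0.1659]

π = [0.1636, 0.1429, 0.1429, 0.3848, 0.1659]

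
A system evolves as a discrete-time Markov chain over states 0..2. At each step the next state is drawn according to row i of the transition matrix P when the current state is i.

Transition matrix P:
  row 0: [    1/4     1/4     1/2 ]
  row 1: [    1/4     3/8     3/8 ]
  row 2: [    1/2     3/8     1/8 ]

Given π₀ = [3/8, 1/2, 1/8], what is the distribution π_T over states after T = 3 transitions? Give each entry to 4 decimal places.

π = [0.3281, 0.3315, 0.3403]

t=0: π = [0.3750, 0.5000, 0.1250]
t=1: π = [0.2813, 0.3281, 0.3906]
t=2: π = [0.3477, 0.3398, 0.3125]
t=3: π = [0.3281, 0.3315, 0.3403]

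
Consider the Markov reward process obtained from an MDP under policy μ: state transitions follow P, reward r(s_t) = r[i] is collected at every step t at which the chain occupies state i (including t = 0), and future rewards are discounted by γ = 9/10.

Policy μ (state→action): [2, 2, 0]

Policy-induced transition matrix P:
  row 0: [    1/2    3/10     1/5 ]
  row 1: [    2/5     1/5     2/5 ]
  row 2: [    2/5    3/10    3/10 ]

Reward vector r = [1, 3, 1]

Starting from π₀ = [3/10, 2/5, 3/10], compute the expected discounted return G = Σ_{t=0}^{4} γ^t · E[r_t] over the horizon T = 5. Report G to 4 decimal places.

G = 6.5623

t=0: π = [0.3000, 0.4000, 0.3000], E[r] = 1.8000, γ^t·E[r] = 1.800000, running G = 1.800000
t=1: π = [0.4300, 0.2600, 0.3100], E[r] = 1.5200, γ^t·E[r] = 1.368000, running G = 3.168000
t=2: π = [0.4430, 0.2740, 0.2830], E[r] = 1.5480, γ^t·E[r] = 1.253880, running G = 4.421880
t=3: π = [0.4443, 0.2726, 0.2831], E[r] = 1.5452, γ^t·E[r] = 1.126451, running G = 5.548331
t=4: π = [0.4444, 0.2727, 0.2828], E[r] = 1.5455, γ^t·E[r] = 1.013989, running G = 6.562320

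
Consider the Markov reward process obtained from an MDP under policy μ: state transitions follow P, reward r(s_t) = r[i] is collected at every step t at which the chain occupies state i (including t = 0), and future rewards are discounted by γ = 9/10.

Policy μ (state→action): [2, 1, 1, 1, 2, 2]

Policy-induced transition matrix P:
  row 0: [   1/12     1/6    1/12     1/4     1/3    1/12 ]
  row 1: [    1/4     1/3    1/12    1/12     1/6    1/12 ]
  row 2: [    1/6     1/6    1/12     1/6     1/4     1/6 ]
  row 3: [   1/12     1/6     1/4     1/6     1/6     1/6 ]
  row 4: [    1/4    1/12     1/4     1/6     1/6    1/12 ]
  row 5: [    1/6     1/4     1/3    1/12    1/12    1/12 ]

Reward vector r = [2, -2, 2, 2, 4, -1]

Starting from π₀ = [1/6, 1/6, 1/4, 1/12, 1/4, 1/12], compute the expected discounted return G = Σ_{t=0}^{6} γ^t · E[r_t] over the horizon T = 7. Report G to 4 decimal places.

t=0: π = [0.1667, 0.1667, 0.2500, 0.0833, 0.2500, 0.0833], E[r] = 1.5833, γ^t·E[r] = 1.583333, running G = 1.583333
t=1: π = [0.1806, 0.1806, 0.1597, 0.1597, 0.2083, 0.1111], E[r] = 1.3611, γ^t·E[r] = 1.225000, running G = 2.808333
t=2: π = [0.1707, 0.1887, 0.1725, 0.1574, 0.2008, 0.1100], E[r] = 1.3171, γ^t·E[r] = 1.066875, running G = 3.875208
t=3: π = [0.1718, 0.1905, 0.1705, 0.1560, 0.2003, 0.1108], E[r] = 1.3060, γ^t·E[r] = 0.952102, running G = 4.827310
t=4: π = [0.1719, 0.1910, 0.1704, 0.1559, 0.2003, 0.1105], E[r] = 1.3051, γ^t·E[r] = 0.856245, running G = 5.683555
t=5: π = [0.1720, 0.1910, 0.1703, 0.1559, 0.2003, 0.1105], E[r] = 1.3050, γ^t·E[r] = 0.770578, running G = 6.454133
t=6: π = [0.1720, 0.1910, 0.1703, 0.1559, 0.2003, 0.1105], E[r] = 1.3050, γ^t·E[r] = 0.693524, running G = 7.147657

G = 7.1477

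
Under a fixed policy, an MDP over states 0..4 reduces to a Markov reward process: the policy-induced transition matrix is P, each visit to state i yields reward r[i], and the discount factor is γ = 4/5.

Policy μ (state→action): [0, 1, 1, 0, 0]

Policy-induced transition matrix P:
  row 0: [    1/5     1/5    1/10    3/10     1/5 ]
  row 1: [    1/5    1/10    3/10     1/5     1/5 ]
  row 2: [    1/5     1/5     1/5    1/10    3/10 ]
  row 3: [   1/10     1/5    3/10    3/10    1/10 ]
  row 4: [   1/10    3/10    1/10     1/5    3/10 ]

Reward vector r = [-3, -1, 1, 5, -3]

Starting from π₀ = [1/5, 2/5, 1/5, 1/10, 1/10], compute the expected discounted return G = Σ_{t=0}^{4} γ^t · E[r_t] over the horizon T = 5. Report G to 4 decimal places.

G = -0.7574

t=0: π = [0.2000, 0.4000, 0.2000, 0.1000, 0.1000], E[r] = -0.6000, γ^t·E[r] = -0.600000, running G = -0.600000
t=1: π = [0.1800, 0.1700, 0.2200, 0.2100, 0.2200], E[r] = -0.1000, γ^t·E[r] = -0.080000, running G = -0.680000
t=2: π = [0.1570, 0.2050, 0.1980, 0.2170, 0.2230], E[r] = -0.0620, γ^t·E[r] = -0.039680, running G = -0.719680
t=3: π = [0.1560, 0.2018, 0.2042, 0.2176, 0.2204], E[r] = -0.0388, γ^t·E[r] = -0.019866, running G = -0.739546
t=4: π = [0.1562, 0.2019, 0.2043, 0.2169, 0.2207], E[r] = -0.0436, γ^t·E[r] = -0.017842, running G = -0.757388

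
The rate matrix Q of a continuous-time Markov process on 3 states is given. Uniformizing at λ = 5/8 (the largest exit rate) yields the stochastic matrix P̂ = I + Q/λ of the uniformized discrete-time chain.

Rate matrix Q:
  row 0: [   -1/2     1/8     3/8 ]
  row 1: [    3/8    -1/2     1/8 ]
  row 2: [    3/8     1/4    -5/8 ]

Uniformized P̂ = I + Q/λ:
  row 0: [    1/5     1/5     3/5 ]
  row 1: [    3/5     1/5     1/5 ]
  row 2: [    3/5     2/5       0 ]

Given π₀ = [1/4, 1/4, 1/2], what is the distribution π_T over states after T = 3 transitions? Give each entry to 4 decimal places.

π = [0.4400, 0.2720, 0.2880]

t=0: π = [0.2500, 0.2500, 0.5000]
t=1: π = [0.5000, 0.3000, 0.2000]
t=2: π = [0.4000, 0.2400, 0.3600]
t=3: π = [0.4400, 0.2720, 0.2880]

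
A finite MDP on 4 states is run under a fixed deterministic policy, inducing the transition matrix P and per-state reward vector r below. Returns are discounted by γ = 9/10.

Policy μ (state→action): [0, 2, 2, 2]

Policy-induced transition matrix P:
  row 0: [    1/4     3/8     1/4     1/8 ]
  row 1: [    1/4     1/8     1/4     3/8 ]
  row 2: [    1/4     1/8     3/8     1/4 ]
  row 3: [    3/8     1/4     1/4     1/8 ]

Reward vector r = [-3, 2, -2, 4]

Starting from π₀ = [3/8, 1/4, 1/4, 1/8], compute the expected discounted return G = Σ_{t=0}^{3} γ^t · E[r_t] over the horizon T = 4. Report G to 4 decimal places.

G = -0.7837

t=0: π = [0.3750, 0.2500, 0.2500, 0.1250], E[r] = -0.6250, γ^t·E[r] = -0.625000, running G = -0.625000
t=1: π = [0.2656, 0.2344, 0.2813, 0.2188], E[r] = -0.0156, γ^t·E[r] = -0.014063, running G = -0.639063
t=2: π = [0.2773, 0.2188, 0.2852, 0.2188], E[r] = -0.0898, γ^t·E[r] = -0.072773, running G = -0.711836
t=3: π = [0.2773, 0.2217, 0.2856, 0.2153], E[r] = -0.0986, γ^t·E[r] = -0.071903, running G = -0.783739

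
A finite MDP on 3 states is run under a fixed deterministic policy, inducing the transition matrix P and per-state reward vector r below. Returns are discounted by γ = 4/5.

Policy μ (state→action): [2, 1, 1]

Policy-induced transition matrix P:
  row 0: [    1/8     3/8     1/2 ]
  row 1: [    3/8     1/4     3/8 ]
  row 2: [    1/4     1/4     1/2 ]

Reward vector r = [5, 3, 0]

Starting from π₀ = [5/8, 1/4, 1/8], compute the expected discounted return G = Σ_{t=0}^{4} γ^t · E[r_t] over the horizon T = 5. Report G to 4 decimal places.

t=0: π = [0.6250, 0.2500, 0.1250], E[r] = 3.8750, γ^t·E[r] = 3.875000, running G = 3.875000
t=1: π = [0.2031, 0.3281, 0.4688], E[r] = 2.0000, γ^t·E[r] = 1.600000, running G = 5.475000
t=2: π = [0.2656, 0.2754, 0.4590], E[r] = 2.1543, γ^t·E[r] = 1.378750, running G = 6.853750
t=3: π = [0.2512, 0.2832, 0.4656], E[r] = 2.1057, γ^t·E[r] = 1.078125, running G = 7.931875
t=4: π = [0.2540, 0.2814, 0.4646], E[r] = 2.1142, γ^t·E[r] = 0.865975, running G = 8.797850

G = 8.7979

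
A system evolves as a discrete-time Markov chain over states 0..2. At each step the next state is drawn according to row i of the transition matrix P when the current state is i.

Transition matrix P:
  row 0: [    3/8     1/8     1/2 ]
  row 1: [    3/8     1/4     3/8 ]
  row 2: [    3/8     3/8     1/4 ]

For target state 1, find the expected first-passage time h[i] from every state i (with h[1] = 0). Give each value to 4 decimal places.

First-step conditioning: h[1] = 0; for i ≠ 1, h[i] = 1 + Σ_k P[i][k]·h[k].
  h[0] = 1 + 3/8·h[0] + 1/2·h[2]
  h[2] = 1 + 3/8·h[0] + 1/4·h[2]
Solving the 2×2 linear system over states ≠ 1 gives exactly h = [40/9, 0, 32/9] (h[1] = 0 is the target).

h = [4.4444, 0.0000, 3.5556]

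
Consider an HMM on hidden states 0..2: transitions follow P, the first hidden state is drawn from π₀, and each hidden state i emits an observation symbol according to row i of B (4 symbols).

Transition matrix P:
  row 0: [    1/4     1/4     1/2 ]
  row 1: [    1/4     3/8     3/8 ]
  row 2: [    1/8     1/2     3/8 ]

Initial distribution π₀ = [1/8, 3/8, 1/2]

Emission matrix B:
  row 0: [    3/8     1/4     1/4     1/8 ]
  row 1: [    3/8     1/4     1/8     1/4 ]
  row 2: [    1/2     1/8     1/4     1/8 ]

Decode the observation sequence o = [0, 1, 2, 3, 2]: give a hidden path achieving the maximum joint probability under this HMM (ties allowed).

t=0: δ = [4.688e-02, 1.406e-01, 2.500e-01]  (obs o_0=0)
t=1: δ = [8.789e-03, 3.125e-02, 1.172e-02]  ψ = [1, 2, 2]  (obs o_1=1)
t=2: δ = [1.953e-03, 1.465e-03, 2.930e-03]  ψ = [1, 1, 1]  (obs o_2=2)
t=3: δ = [6.104e-05, 3.662e-04, 1.373e-04]  ψ = [0, 2, 2]  (obs o_3=3)
t=4: δ = [2.289e-05, 1.717e-05, 3.433e-05]  ψ = [1, 1, 1]  (obs o_4=2)
backtrack: best end state = 2; path = [2, 1, 2, 1, 2]

path = [2, 1, 2, 1, 2]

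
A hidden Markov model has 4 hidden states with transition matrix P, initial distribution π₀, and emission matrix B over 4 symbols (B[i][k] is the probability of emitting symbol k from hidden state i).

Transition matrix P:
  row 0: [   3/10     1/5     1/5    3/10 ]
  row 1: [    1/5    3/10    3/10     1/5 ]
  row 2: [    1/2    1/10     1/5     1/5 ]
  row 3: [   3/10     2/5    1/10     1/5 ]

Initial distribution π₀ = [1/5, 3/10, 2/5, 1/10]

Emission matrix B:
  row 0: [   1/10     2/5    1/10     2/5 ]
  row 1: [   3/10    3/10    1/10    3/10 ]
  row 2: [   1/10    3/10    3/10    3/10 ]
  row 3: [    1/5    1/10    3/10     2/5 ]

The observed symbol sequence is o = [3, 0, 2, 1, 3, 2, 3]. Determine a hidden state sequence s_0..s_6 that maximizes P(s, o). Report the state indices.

t=0: δ = [8.000e-02, 9.000e-02, 1.200e-01, 4.000e-02]  (obs o_0=3)
t=1: δ = [6.000e-03, 8.100e-03, 2.700e-03, 4.800e-03]  ψ = [2, 1, 1, 0]  (obs o_1=0)
t=2: δ = [1.800e-04, 2.430e-04, 7.290e-04, 5.400e-04]  ψ = [0, 1, 1, 0]  (obs o_2=2)
t=3: δ = [1.458e-04, 6.480e-05, 4.374e-05, 1.458e-05]  ψ = [2, 3, 2, 2]  (obs o_3=1)
t=4: δ = [1.750e-05, 8.748e-06, 8.748e-06, 1.750e-05]  ψ = [0, 0, 0, 0]  (obs o_4=3)
t=5: δ = [5.249e-07, 6.998e-07, 1.050e-06, 1.575e-06]  ψ = [0, 3, 0, 0]  (obs o_5=2)
t=6: δ = [2.100e-07, 1.890e-07, 6.299e-08, 1.260e-07]  ψ = [2, 3, 1, 3]  (obs o_6=3)
backtrack: best end state = 0; path = [1, 1, 2, 0, 0, 2, 0]

path = [1, 1, 2, 0, 0, 2, 0]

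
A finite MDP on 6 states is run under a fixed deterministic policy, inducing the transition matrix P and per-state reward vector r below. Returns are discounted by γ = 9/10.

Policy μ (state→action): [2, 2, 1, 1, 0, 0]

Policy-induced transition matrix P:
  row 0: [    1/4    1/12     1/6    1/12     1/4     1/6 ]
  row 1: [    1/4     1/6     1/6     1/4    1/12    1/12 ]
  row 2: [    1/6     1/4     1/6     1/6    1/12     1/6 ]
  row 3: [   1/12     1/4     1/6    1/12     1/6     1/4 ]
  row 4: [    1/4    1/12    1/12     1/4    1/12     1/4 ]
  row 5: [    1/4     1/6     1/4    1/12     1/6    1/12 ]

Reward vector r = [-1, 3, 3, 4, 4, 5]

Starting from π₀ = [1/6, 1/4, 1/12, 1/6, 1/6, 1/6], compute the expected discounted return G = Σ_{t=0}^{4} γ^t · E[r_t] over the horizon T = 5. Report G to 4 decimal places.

G = 11.5812

t=0: π = [0.1667, 0.2500, 0.0833, 0.1667, 0.1667, 0.1667], E[r] = 3.0000, γ^t·E[r] = 3.000000, running G = 3.000000
t=1: π = [0.2153, 0.1597, 0.1667, 0.1597, 0.1389, 0.1597], E[r] = 2.7569, γ^t·E[r] = 2.481250, running G = 5.481250
t=2: π = [0.2095, 0.1644, 0.1684, 0.1470, 0.1458, 0.1649], E[r] = 2.7847, γ^t·E[r] = 2.255625, running G = 7.736875
t=3: π = [0.2115, 0.1633, 0.1683, 0.1491, 0.1442, 0.1636], E[r] = 2.7747, γ^t·E[r] = 2.022750, running G = 9.759625
t=4: π = [0.2111, 0.1635, 0.1683, 0.1486, 0.1446, 0.1639], E[r] = 2.7764, γ^t·E[r] = 1.821622, running G = 11.581247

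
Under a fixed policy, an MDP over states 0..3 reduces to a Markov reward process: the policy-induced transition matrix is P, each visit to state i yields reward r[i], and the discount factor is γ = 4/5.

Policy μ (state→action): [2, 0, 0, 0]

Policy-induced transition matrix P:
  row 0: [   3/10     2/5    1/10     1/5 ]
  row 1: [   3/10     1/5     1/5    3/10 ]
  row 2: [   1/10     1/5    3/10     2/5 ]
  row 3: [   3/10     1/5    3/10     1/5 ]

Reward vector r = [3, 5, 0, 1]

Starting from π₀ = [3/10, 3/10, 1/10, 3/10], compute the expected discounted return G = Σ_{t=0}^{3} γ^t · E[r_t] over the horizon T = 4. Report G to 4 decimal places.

G = 7.2738

t=0: π = [0.3000, 0.3000, 0.1000, 0.3000], E[r] = 2.7000, γ^t·E[r] = 2.700000, running G = 2.700000
t=1: π = [0.2800, 0.2600, 0.2100, 0.2500], E[r] = 2.3900, γ^t·E[r] = 1.912000, running G = 4.612000
t=2: π = [0.2580, 0.2560, 0.2180, 0.2680], E[r] = 2.3220, γ^t·E[r] = 1.486080, running G = 6.098080
t=3: π = [0.2564, 0.2516, 0.2228, 0.2692], E[r] = 2.2964, γ^t·E[r] = 1.175757, running G = 7.273837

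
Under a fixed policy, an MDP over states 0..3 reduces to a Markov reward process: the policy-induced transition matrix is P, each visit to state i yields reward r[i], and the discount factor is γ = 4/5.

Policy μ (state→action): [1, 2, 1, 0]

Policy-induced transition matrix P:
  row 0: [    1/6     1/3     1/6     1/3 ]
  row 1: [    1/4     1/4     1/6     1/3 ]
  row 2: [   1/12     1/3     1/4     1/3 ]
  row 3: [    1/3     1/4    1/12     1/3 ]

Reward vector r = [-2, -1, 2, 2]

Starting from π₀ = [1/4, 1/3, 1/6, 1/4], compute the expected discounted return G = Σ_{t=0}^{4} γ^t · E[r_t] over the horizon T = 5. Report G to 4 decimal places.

t=0: π = [0.2500, 0.3333, 0.1667, 0.2500], E[r] = 0.0000, γ^t·E[r] = 0.000000, running G = 0.000000
t=1: π = [0.2222, 0.2847, 0.1597, 0.3333], E[r] = 0.2569, γ^t·E[r] = 0.205556, running G = 0.205556
t=2: π = [0.2326, 0.2818, 0.1522, 0.3333], E[r] = 0.2240, γ^t·E[r] = 0.143333, running G = 0.348889
t=3: π = [0.2330, 0.2821, 0.1516, 0.3333], E[r] = 0.2217, γ^t·E[r] = 0.113506, running G = 0.462395
t=4: π = [0.2331, 0.2820, 0.1515, 0.3333], E[r] = 0.2215, γ^t·E[r] = 0.090711, running G = 0.553106

G = 0.5531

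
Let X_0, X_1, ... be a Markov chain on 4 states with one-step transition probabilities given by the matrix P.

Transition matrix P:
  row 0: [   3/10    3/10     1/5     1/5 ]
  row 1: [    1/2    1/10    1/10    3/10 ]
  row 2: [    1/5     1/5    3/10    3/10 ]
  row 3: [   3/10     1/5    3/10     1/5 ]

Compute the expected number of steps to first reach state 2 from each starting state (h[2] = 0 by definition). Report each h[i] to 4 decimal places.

First-step conditioning: h[2] = 0; for i ≠ 2, h[i] = 1 + Σ_k P[i][k]·h[k].
  h[0] = 1 + 3/10·h[0] + 3/10·h[1] + 1/5·h[3]
  h[1] = 1 + 1/2·h[0] + 1/10·h[1] + 3/10·h[3]
  h[3] = 1 + 3/10·h[0] + 1/5·h[1] + 1/5·h[3]
Solving the 3×3 linear system over states ≠ 2 gives exactly h = [1210/241, 1300/241, 0, 1080/241] (h[2] = 0 is the target).

h = [5.0207, 5.3942, 0.0000, 4.4813]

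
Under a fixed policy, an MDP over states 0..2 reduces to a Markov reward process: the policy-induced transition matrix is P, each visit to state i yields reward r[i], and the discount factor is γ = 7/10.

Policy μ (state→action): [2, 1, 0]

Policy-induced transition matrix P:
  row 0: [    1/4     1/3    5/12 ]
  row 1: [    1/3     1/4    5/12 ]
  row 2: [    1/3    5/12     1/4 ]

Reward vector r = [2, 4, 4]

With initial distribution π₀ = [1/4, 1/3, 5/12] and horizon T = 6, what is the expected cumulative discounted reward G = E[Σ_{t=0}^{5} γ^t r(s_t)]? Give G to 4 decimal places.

t=0: π = [0.2500, 0.3333, 0.4167], E[r] = 3.5000, γ^t·E[r] = 3.500000, running G = 3.500000
t=1: π = [0.3125, 0.3403, 0.3472], E[r] = 3.3750, γ^t·E[r] = 2.362500, running G = 5.862500
t=2: π = [0.3073, 0.3339, 0.3588], E[r] = 3.3854, γ^t·E[r] = 1.658854, running G = 7.521354
t=3: π = [0.3077, 0.3354, 0.3569], E[r] = 3.3845, γ^t·E[r] = 1.160900, running G = 8.682254
t=4: π = [0.3077, 0.3351, 0.3572], E[r] = 3.3846, γ^t·E[r] = 0.812647, running G = 9.494902
t=5: π = [0.3077, 0.3352, 0.3571], E[r] = 3.3846, γ^t·E[r] = 0.568852, running G = 10.063754

G = 10.0638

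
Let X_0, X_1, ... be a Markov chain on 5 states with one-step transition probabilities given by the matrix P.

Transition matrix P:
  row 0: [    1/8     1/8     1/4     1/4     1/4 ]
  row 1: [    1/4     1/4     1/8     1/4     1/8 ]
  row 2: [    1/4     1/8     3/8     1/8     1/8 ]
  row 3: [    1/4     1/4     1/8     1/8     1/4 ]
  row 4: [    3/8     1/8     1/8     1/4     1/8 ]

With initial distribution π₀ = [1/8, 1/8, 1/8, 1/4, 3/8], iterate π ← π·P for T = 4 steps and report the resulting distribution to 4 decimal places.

π = [0.2420, 0.1714, 0.2068, 0.1994, 0.1804]

t=0: π = [0.1250, 0.1250, 0.1250, 0.2500, 0.3750]
t=1: π = [0.2813, 0.1719, 0.1719, 0.2031, 0.1719]
t=2: π = [0.2363, 0.1719, 0.2031, 0.2031, 0.1855]
t=3: π = [0.2437, 0.1719, 0.2053, 0.1992, 0.1799]
t=4: π = [0.2420, 0.1714, 0.2068, 0.1994, 0.1804]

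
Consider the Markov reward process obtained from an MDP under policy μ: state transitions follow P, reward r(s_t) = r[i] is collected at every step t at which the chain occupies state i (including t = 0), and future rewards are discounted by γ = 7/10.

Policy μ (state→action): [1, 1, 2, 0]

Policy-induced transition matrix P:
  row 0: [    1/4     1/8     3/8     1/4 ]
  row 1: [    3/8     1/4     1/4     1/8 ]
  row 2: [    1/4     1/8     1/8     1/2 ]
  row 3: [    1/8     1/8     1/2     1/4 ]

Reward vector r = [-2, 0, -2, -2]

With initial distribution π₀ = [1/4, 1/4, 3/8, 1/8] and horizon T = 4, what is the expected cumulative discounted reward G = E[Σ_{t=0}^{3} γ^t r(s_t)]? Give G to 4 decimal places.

t=0: π = [0.2500, 0.2500, 0.3750, 0.1250], E[r] = -1.5000, γ^t·E[r] = -1.500000, running G = -1.500000
t=1: π = [0.2656, 0.1563, 0.2656, 0.3125], E[r] = -1.6875, γ^t·E[r] = -1.181250, running G = -2.681250
t=2: π = [0.2305, 0.1445, 0.3281, 0.2969], E[r] = -1.7109, γ^t·E[r] = -0.838359, running G = -3.519609
t=3: π = [0.2310, 0.1431, 0.3120, 0.3140], E[r] = -1.7139, γ^t·E[r] = -0.587856, running G = -4.107466

G = -4.1075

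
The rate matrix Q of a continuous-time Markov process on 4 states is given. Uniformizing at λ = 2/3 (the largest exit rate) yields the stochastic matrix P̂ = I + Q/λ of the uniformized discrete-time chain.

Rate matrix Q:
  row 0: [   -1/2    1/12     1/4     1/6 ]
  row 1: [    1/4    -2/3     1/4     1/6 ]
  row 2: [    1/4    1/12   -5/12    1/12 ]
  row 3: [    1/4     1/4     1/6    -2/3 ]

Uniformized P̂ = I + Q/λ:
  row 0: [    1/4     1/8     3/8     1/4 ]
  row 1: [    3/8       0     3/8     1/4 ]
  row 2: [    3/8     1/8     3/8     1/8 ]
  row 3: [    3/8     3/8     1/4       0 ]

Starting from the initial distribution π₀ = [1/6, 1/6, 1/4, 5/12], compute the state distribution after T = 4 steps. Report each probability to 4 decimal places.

π = [0.3333, 0.1456, 0.3550, 0.1660]

t=0: π = [0.1667, 0.1667, 0.2500, 0.4167]
t=1: π = [0.3542, 0.2083, 0.3229, 0.1146]
t=2: π = [0.3307, 0.1276, 0.3607, 0.1810]
t=3: π = [0.3337, 0.1543, 0.3524, 0.1597]
t=4: π = [0.3333, 0.1456, 0.3550, 0.1660]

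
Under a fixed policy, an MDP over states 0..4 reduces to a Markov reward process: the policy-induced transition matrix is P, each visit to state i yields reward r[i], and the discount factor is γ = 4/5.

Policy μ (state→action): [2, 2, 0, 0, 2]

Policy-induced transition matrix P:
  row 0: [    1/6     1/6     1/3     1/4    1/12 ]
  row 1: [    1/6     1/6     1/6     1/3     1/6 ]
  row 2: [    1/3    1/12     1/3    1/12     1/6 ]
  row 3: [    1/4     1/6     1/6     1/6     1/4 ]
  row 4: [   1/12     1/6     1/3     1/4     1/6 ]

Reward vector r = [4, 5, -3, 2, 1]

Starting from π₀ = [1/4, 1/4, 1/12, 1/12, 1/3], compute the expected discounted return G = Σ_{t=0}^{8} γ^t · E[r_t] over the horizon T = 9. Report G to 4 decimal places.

t=0: π = [0.2500, 0.2500, 0.0833, 0.0833, 0.3333], E[r] = 2.5000, γ^t·E[r] = 2.500000, running G = 2.500000
t=1: π = [0.1597, 0.1597, 0.2778, 0.2500, 0.1528], E[r] = 1.2569, γ^t·E[r] = 1.005556, running G = 3.505556
t=2: π = [0.2211, 0.1435, 0.2650, 0.1962, 0.1742], E[r] = 1.3733, γ^t·E[r] = 0.878889, running G = 4.384444
t=3: π = [0.2127, 0.1446, 0.2767, 0.2014, 0.1646], E[r] = 1.3109, γ^t·E[r] = 0.671185, running G = 5.055630
t=4: π = [0.2159, 0.1436, 0.2757, 0.1991, 0.1657], E[r] = 1.3185, γ^t·E[r] = 0.540051, running G = 5.595681
t=5: π = [0.2154, 0.1437, 0.2762, 0.1994, 0.1653], E[r] = 1.3156, γ^t·E[r] = 0.431082, running G = 6.026763
t=6: π = [0.2155, 0.1436, 0.2761, 0.1993, 0.1653], E[r] = 1.3160, γ^t·E[r] = 0.344975, running G = 6.371738
t=7: π = [0.2155, 0.1437, 0.2762, 0.1993, 0.1653], E[r] = 1.3158, γ^t·E[r] = 0.275951, running G = 6.647689
t=8: π = [0.2155, 0.1437, 0.2762, 0.1993, 0.1653], E[r] = 1.3159, γ^t·E[r] = 0.220765, running G = 6.868453

G = 6.8685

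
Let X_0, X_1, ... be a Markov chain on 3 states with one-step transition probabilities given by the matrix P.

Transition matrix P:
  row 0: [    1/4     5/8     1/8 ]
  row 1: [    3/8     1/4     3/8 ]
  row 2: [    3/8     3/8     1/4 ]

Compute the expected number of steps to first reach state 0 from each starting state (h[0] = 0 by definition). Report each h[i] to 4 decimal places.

First-step conditioning: h[0] = 0; for i ≠ 0, h[i] = 1 + Σ_k P[i][k]·h[k].
  h[1] = 1 + 1/4·h[1] + 3/8·h[2]
  h[2] = 1 + 3/8·h[1] + 1/4·h[2]
Solving the 2×2 linear system over states ≠ 0 gives exactly h = [0, 8/3, 8/3] (h[0] = 0 is the target).

h = [0.0000, 2.6667, 2.6667]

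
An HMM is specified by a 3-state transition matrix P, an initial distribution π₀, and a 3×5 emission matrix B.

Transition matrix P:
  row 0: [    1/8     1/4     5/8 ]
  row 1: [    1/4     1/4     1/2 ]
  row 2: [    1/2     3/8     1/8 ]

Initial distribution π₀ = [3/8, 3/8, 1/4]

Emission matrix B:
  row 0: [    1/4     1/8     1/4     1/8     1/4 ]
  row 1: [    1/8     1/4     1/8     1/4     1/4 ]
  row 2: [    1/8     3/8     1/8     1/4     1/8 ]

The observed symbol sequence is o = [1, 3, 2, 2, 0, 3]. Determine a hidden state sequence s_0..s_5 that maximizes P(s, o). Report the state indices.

t=0: δ = [4.688e-02, 9.375e-02, 9.375e-02]  (obs o_0=1)
t=1: δ = [5.859e-03, 8.789e-03, 1.172e-02]  ψ = [2, 2, 1]  (obs o_1=3)
t=2: δ = [1.465e-03, 5.493e-04, 5.493e-04]  ψ = [2, 2, 1]  (obs o_2=2)
t=3: δ = [6.866e-05, 4.578e-05, 1.144e-04]  ψ = [2, 0, 0]  (obs o_3=2)
t=4: δ = [1.431e-05, 5.364e-06, 5.364e-06]  ψ = [2, 2, 0]  (obs o_4=0)
t=5: δ = [3.353e-07, 8.941e-07, 2.235e-06]  ψ = [2, 0, 0]  (obs o_5=3)
backtrack: best end state = 2; path = [1, 2, 0, 2, 0, 2]

path = [1, 2, 0, 2, 0, 2]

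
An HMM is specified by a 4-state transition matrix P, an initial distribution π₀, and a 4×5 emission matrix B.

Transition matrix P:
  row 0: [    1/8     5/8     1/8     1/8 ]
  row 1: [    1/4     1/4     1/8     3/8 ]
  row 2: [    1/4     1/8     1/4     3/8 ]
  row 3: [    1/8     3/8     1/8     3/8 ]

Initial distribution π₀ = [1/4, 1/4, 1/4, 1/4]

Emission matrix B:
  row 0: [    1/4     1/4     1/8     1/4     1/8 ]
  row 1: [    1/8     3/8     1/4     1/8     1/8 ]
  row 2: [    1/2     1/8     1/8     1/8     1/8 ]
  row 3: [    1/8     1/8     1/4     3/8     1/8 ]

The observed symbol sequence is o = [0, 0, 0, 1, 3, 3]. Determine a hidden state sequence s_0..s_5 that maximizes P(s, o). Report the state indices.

t=0: δ = [6.250e-02, 3.125e-02, 1.250e-01, 3.125e-02]  (obs o_0=0)
t=1: δ = [7.812e-03, 4.883e-03, 1.562e-02, 5.859e-03]  ψ = [2, 0, 2, 2]  (obs o_1=0)
t=2: δ = [9.766e-04, 6.104e-04, 1.953e-03, 7.324e-04]  ψ = [2, 0, 2, 2]  (obs o_2=0)
t=3: δ = [1.221e-04, 2.289e-04, 6.104e-05, 9.155e-05]  ψ = [2, 0, 2, 2]  (obs o_3=1)
t=4: δ = [1.431e-05, 9.537e-06, 3.576e-06, 3.219e-05]  ψ = [1, 0, 1, 1]  (obs o_4=3)
t=5: δ = [1.006e-06, 1.509e-06, 5.029e-07, 4.526e-06]  ψ = [3, 3, 3, 3]  (obs o_5=3)
backtrack: best end state = 3; path = [2, 2, 0, 1, 3, 3]

path = [2, 2, 0, 1, 3, 3]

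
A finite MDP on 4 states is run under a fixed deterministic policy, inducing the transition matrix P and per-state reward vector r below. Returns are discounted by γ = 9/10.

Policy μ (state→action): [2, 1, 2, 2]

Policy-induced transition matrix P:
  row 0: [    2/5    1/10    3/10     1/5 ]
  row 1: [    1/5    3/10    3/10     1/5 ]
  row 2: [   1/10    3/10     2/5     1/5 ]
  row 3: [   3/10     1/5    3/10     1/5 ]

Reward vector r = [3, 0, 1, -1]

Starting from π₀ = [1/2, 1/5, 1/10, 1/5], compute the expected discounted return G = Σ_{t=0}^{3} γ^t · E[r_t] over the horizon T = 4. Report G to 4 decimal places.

G = 3.6676

t=0: π = [0.5000, 0.2000, 0.1000, 0.2000], E[r] = 1.4000, γ^t·E[r] = 1.400000, running G = 1.400000
t=1: π = [0.3100, 0.1800, 0.3100, 0.2000], E[r] = 1.0400, γ^t·E[r] = 0.936000, running G = 2.336000
t=2: π = [0.2510, 0.2180, 0.3310, 0.2000], E[r] = 0.8840, γ^t·E[r] = 0.716040, running G = 3.052040
t=3: π = [0.2371, 0.2298, 0.3331, 0.2000], E[r] = 0.8444, γ^t·E[r] = 0.615568, running G = 3.667608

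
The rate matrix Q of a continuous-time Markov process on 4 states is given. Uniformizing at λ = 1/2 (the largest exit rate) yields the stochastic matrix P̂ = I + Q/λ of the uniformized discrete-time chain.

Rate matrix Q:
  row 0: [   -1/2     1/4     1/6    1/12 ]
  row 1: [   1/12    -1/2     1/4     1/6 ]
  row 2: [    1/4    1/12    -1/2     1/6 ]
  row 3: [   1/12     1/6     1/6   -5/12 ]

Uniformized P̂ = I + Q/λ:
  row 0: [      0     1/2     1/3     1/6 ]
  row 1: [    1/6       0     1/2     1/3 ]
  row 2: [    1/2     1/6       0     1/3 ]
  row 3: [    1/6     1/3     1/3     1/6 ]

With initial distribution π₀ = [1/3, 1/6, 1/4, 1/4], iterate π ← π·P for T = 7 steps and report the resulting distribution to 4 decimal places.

t=0: π = [0.3333, 0.1667, 0.2500, 0.2500]
t=1: π = [0.1944, 0.2917, 0.2778, 0.2361]
t=2: π = [0.2269, 0.2222, 0.2894, 0.2616]
t=3: π = [0.2253, 0.2488, 0.2739, 0.2519]
t=4: π = [0.2204, 0.2423, 0.2835, 0.2538]
t=5: π = [0.2244, 0.2421, 0.2792, 0.2543]
t=6: π = [0.2223, 0.2435, 0.2806, 0.2535]
t=7: π = [0.2231, 0.2424, 0.2804, 0.2540]

π = [0.2231, 0.2424, 0.2804, 0.2540]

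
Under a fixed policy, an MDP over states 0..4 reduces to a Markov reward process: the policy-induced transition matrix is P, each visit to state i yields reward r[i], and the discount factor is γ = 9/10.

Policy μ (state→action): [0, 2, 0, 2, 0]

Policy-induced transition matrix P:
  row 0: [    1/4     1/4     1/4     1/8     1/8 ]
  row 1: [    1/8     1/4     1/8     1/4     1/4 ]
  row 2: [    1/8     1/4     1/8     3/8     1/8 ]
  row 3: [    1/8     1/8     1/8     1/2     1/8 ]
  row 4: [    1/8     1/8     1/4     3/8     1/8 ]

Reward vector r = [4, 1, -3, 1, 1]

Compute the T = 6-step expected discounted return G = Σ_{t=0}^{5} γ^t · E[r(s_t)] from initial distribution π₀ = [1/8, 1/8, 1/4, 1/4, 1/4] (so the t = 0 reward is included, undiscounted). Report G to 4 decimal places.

G = 3.2203

t=0: π = [0.1250, 0.1250, 0.2500, 0.2500, 0.2500], E[r] = 0.3750, γ^t·E[r] = 0.375000, running G = 0.375000
t=1: π = [0.1406, 0.1875, 0.1719, 0.3594, 0.1406], E[r] = 0.7344, γ^t·E[r] = 0.660938, running G = 1.035938
t=2: π = [0.1426, 0.1875, 0.1602, 0.3613, 0.1484], E[r] = 0.7871, γ^t·E[r] = 0.637559, running G = 1.673496
t=3: π = [0.1428, 0.1863, 0.1614, 0.3611, 0.1484], E[r] = 0.7830, γ^t·E[r] = 0.570777, running G = 2.244273
t=4: π = [0.1429, 0.1863, 0.1614, 0.3611, 0.1483], E[r] = 0.7829, γ^t·E[r] = 0.513679, running G = 2.757953
t=5: π = [0.1429, 0.1863, 0.1614, 0.3611, 0.1483], E[r] = 0.7830, γ^t·E[r] = 0.462354, running G = 3.220307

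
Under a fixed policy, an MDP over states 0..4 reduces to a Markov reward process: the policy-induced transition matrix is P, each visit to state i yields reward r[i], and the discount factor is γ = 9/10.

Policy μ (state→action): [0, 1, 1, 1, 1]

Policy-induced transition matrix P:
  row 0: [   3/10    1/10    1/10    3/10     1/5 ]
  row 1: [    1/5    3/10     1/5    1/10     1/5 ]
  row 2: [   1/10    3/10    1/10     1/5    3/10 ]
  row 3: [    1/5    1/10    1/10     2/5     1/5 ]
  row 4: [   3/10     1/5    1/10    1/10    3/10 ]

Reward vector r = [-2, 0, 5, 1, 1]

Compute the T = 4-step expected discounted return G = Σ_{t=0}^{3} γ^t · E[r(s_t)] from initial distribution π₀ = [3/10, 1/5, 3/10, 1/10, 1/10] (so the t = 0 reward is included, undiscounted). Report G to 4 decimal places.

t=0: π = [0.3000, 0.2000, 0.3000, 0.1000, 0.1000], E[r] = 1.1000, γ^t·E[r] = 1.100000, running G = 1.100000
t=1: π = [0.2100, 0.2100, 0.1200, 0.2200, 0.2400], E[r] = 0.6400, γ^t·E[r] = 0.576000, running G = 1.676000
t=2: π = [0.2330, 0.1900, 0.1210, 0.2200, 0.2360], E[r] = 0.5950, γ^t·E[r] = 0.481950, running G = 2.157950
t=3: π = [0.2348, 0.1858, 0.1190, 0.2247, 0.2357], E[r] = 0.5858, γ^t·E[r] = 0.427048, running G = 2.584998

G = 2.5850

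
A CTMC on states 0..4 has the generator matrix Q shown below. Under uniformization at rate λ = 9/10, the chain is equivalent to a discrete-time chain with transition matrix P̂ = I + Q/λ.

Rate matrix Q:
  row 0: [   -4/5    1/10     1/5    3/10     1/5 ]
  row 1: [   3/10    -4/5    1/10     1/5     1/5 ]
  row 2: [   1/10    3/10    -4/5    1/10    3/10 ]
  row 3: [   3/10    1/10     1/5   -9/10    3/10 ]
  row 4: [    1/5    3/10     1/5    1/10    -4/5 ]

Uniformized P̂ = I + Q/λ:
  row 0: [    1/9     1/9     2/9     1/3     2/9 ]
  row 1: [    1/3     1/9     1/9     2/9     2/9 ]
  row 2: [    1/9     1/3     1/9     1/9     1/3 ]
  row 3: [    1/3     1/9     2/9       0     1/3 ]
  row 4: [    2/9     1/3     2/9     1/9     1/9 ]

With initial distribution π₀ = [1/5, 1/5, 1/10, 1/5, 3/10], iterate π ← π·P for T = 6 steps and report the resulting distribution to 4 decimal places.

π = [0.2187, 0.2031, 0.1797, 0.1641, 0.2344]

t=0: π = [0.2000, 0.2000, 0.1000, 0.2000, 0.3000]
t=1: π = [0.2333, 0.2000, 0.1889, 0.1556, 0.2222]
t=2: π = [0.2148, 0.2025, 0.1790, 0.1679, 0.2358]
t=3: π = [0.2196, 0.2033, 0.1798, 0.1627, 0.2346]
t=4: π = [0.2185, 0.2032, 0.1797, 0.1644, 0.2342]
t=5: π = [0.2188, 0.2031, 0.1797, 0.1640, 0.2344]
t=6: π = [0.2187, 0.2031, 0.1797, 0.1641, 0.2344]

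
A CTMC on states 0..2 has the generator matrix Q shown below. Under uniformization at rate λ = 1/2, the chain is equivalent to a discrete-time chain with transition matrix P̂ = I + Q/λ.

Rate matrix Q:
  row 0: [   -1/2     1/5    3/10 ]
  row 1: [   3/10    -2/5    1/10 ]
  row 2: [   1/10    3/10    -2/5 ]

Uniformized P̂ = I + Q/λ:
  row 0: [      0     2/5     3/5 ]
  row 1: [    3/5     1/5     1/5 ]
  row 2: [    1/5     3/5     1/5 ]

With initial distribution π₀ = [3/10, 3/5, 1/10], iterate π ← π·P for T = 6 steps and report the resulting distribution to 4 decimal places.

π = [0.2967, 0.3857, 0.3176]

t=0: π = [0.3000, 0.6000, 0.1000]
t=1: π = [0.3800, 0.3000, 0.3200]
t=2: π = [0.2440, 0.4040, 0.3520]
t=3: π = [0.3128, 0.3896, 0.2976]
t=4: π = [0.2933, 0.3816, 0.3251]
t=5: π = [0.2940, 0.3887, 0.3173]
t=6: π = [0.2967, 0.3857, 0.3176]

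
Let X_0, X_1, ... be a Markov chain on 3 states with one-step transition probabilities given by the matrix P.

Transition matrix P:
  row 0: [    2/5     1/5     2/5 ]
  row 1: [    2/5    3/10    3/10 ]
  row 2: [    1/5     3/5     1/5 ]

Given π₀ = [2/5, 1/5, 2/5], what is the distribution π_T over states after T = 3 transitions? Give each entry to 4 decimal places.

t=0: π = [0.4000, 0.2000, 0.4000]
t=1: π = [0.3200, 0.3800, 0.3000]
t=2: π = [0.3400, 0.3580, 0.3020]
t=3: π = [0.3396, 0.3566, 0.3038]

π = [0.3396, 0.3566, 0.3038]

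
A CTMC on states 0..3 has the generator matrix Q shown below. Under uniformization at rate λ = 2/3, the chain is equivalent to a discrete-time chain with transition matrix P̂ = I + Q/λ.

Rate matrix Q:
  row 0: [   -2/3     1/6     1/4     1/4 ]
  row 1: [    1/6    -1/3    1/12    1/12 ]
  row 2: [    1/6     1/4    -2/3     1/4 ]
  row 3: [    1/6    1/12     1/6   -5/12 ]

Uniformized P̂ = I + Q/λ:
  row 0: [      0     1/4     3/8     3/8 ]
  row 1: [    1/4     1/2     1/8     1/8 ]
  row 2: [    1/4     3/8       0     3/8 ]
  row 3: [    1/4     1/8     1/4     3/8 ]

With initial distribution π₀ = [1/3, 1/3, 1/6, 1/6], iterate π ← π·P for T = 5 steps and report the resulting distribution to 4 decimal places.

t=0: π = [0.3333, 0.3333, 0.1667, 0.1667]
t=1: π = [0.1667, 0.3333, 0.2083, 0.2917]
t=2: π = [0.2083, 0.3229, 0.1771, 0.2917]
t=3: π = [0.1979, 0.3164, 0.1914, 0.2943]
t=4: π = [0.2005, 0.3162, 0.1873, 0.2959]
t=5: π = [0.1999, 0.3155, 0.1887, 0.2959]

π = [0.1999, 0.3155, 0.1887, 0.2959]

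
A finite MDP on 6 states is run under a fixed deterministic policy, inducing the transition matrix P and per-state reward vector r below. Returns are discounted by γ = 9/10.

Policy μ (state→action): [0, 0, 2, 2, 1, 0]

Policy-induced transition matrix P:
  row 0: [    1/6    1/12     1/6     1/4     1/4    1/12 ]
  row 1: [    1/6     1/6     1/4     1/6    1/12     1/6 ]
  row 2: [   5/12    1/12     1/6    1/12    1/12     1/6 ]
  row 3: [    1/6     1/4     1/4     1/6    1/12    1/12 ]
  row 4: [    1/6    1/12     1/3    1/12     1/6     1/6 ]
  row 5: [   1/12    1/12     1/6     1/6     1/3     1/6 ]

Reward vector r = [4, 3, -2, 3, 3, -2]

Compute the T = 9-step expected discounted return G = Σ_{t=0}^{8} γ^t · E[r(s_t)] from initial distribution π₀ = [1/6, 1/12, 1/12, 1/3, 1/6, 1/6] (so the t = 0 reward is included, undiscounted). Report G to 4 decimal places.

G = 9.2608

t=0: π = [0.1667, 0.0833, 0.0833, 0.3333, 0.1667, 0.1667], E[r] = 1.9167, γ^t·E[r] = 1.916667, running G = 1.916667
t=1: π = [0.1736, 0.1458, 0.2292, 0.1597, 0.1667, 0.1250], E[r] = 1.4028, γ^t·E[r] = 1.262500, running G = 3.179167
t=2: π = [0.2135, 0.1221, 0.2199, 0.1481, 0.1574, 0.1389], E[r] = 1.4196, γ^t·E[r] = 1.149844, running G = 4.329010
t=3: π = [0.2101, 0.1182, 0.2154, 0.1530, 0.1668, 0.1365], E[r] = 1.4503, γ^t·E[r] = 1.057289, running G = 5.386299
t=4: π = [0.2091, 0.1187, 0.2171, 0.1523, 0.1664, 0.1364], E[r] = 1.4418, γ^t·E[r] = 0.945957, running G = 6.332257
t=5: π = [0.2096, 0.1186, 0.2170, 0.1521, 0.1662, 0.1365], E[r] = 1.4419, γ^t·E[r] = 0.851454, running G = 7.183711
t=6: π = [0.2095, 0.1186, 0.2169, 0.1522, 0.1662, 0.1365], E[r] = 1.4423, γ^t·E[r] = 0.766497, running G = 7.950207
t=7: π = [0.2095, 0.1186, 0.2169, 0.1522, 0.1662, 0.1365], E[r] = 1.4422, γ^t·E[r] = 0.689808, running G = 8.640015
t=8: π = [0.2095, 0.1186, 0.2169, 0.1522, 0.1662, 0.1365], E[r] = 1.4422, γ^t·E[r] = 0.620826, running G = 9.260842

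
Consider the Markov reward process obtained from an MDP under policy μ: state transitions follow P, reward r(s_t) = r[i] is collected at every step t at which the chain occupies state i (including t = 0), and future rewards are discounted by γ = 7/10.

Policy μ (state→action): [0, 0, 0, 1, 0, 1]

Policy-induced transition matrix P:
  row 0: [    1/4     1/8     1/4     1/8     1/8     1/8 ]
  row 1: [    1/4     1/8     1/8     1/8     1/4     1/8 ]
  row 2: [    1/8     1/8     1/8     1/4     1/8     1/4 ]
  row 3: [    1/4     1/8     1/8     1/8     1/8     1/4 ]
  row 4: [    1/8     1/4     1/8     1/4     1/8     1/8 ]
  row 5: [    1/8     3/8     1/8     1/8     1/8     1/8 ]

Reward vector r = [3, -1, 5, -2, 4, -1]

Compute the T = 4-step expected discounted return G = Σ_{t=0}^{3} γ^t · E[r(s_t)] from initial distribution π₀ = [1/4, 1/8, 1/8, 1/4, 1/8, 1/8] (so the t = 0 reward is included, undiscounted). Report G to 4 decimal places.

t=0: π = [0.2500, 0.1250, 0.1250, 0.2500, 0.1250, 0.1250], E[r] = 1.1250, γ^t·E[r] = 1.125000, running G = 1.125000
t=1: π = [0.2031, 0.1719, 0.1563, 0.1563, 0.1406, 0.1719], E[r] = 1.2969, γ^t·E[r] = 0.907813, running G = 2.032813
t=2: π = [0.1914, 0.1855, 0.1504, 0.1621, 0.1465, 0.1641], E[r] = 1.2383, γ^t·E[r] = 0.606758, running G = 2.639570
t=3: π = [0.1924, 0.1843, 0.1489, 0.1621, 0.1482, 0.1641], E[r] = 1.2419, γ^t·E[r] = 0.425987, running G = 3.065557

G = 3.0656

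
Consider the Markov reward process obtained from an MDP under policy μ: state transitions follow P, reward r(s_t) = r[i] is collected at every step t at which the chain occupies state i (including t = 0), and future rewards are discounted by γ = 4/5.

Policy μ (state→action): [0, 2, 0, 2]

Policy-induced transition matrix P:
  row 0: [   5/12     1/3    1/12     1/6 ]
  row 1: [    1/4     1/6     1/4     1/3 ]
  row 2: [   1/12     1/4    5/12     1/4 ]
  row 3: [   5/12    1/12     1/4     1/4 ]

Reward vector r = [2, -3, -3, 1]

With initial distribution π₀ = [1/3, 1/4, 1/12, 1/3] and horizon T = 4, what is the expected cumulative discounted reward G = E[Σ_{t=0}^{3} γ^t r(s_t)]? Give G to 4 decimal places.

G = -0.8019

t=0: π = [0.3333, 0.2500, 0.0833, 0.3333], E[r] = 0.0000, γ^t·E[r] = 0.000000, running G = 0.000000
t=1: π = [0.3472, 0.2014, 0.2083, 0.2431], E[r] = -0.2917, γ^t·E[r] = -0.233333, running G = -0.233333
t=2: π = [0.3137, 0.2216, 0.2269, 0.2378], E[r] = -0.4803, γ^t·E[r] = -0.307407, running G = -0.540741
t=3: π = [0.3041, 0.2180, 0.2355, 0.2423], E[r] = -0.5101, γ^t·E[r] = -0.261185, running G = -0.801926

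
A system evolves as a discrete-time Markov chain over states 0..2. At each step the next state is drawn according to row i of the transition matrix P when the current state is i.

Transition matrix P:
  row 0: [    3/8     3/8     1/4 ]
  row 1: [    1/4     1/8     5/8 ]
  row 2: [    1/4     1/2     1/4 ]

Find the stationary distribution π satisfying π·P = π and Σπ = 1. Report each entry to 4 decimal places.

Balance equations π_j = Σ_i π_i·P[i][j]:
  π_0 = 3/8·π_0 + 1/4·π_1 + 1/4·π_2
  π_1 = 3/8·π_0 + 1/8·π_1 + 1/2·π_2
  normalize: π_0 + π_1 + π_2 = 1
Solving the linear system gives exactly π = [2/7, 26/77, 29/77].

π = [0.2857, 0.3377, 0.3766]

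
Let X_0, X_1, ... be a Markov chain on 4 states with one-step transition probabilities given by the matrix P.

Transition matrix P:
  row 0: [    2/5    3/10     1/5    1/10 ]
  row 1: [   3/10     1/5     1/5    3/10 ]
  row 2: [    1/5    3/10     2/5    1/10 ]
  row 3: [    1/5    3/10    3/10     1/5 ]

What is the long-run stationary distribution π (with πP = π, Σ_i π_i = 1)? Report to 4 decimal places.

Balance equations π_j = Σ_i π_i·P[i][j]:
  π_0 = 2/5·π_0 + 3/10·π_1 + 1/5·π_2 + 1/5·π_3
  π_1 = 3/10·π_0 + 1/5·π_1 + 3/10·π_2 + 3/10·π_3
  π_2 = 1/5·π_0 + 1/5·π_1 + 2/5·π_2 + 3/10·π_3
  normalize: π_0 + π_1 + π_2 + π_3 = 1
Solving the linear system gives exactly π = [25/88, 3/11, 215/792, 17/99].

π = [0.2841, 0.2727, 0.2715, 0.1717]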